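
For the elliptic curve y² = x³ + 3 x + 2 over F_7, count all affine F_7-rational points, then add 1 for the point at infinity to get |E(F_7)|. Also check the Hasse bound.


Affine points = {(0, 3), (0, 4), (2, 3), (2, 4), (4, 1), (4, 6), (5, 3), (5, 4)}; affine count = 8; |E(F_7)| = 9.

Discriminant check: Δ ∝ 4a³ + 27b² = 4·3³ + 27·2² = 4·27 + 27·4 ≡ 6 (mod 7). Nonzero ⇒ E is nonsingular.
For each x ∈ F_7, compute rhs = x³ + 3·x + 2 mod 7, then count y ∈ F_7 with y² ≡ rhs.
  x = 0: rhs = 2, matching y values: 3, 4 (2 points).
  x = 1: rhs = 6, matching y values: none (0 points).
  x = 2: rhs = 2, matching y values: 3, 4 (2 points).
  x = 3: rhs = 3, matching y values: none (0 points).
  x = 4: rhs = 1, matching y values: 1, 6 (2 points).
  x = 5: rhs = 2, matching y values: 3, 4 (2 points).
  x = 6: rhs = 5, matching y values: none (0 points).
Total affine count: 8.
Full point count |E(F_7)| = 8 + 1 = 9.
Hasse bound: |9 − (7+1)| = |1| = 1 ≤ 2√7 ≈ 5.2915 ✓.


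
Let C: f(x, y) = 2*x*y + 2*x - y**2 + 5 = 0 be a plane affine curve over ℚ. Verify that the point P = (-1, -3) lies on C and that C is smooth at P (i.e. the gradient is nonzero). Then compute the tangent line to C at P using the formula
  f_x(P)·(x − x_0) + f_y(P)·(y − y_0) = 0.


Tangent line at P: -4*x + 4*y + 8 = 0.

Step 1: f(-1, -3) = 0, so P lies on C.
Step 2: partial derivatives
  f_x(x, y) = 2*y + 2, f_y(x, y) = 2*x - 2*y.
  f_x(P) = -4, f_y(P) = 4 (gradient nonzero, so P is smooth).
Step 3: tangent line at P: -4·(x − -1) + 4·(y − -3) = 0.
Expanding: -4*x + 4*y + 8 = 0.


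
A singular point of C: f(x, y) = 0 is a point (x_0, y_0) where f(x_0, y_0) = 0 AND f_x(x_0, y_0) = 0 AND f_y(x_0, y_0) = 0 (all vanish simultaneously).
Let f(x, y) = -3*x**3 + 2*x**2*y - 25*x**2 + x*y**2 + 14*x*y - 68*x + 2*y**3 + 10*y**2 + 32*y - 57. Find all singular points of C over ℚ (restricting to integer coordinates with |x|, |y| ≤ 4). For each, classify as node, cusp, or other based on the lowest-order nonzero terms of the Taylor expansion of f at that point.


Singular points: {(-3, -1)}; classification: cusp.

Compute partial derivatives:
  f_x = -9*x**2 + 4*x*y - 50*x + y**2 + 14*y - 68.
  f_y = 2*x**2 + 2*x*y + 14*x + 6*y**2 + 20*y + 32.
Scan x_0 ∈ {−4, ..., 4}. For each x_0, f_y(x_0, y) is a polynomial in y; find its integer roots y ∈ {−4, ..., 4}, then test f_x and f at those candidates.
  x = -4: f_y(-4, y) = 6*y**2 + 12*y + 8; no integer root y with |y| ≤ 4.
  x = -3: f_y(-3, y) = 6*y**2 + 14*y + 8; vanishes at y ∈ {-1}. (-3, -1): f_x = 0, f = 0 — SINGULAR.
  x = -2: f_y(-2, y) = 6*y**2 + 16*y + 12; no integer root y with |y| ≤ 4.
  x = -1: f_y(-1, y) = 6*y**2 + 18*y + 20; no integer root y with |y| ≤ 4.
  x = 0: f_y(0, y) = 6*y**2 + 20*y + 32; no integer root y with |y| ≤ 4.
  x = 1: f_y(1, y) = 6*y**2 + 22*y + 48; no integer root y with |y| ≤ 4.
  x = 2: f_y(2, y) = 6*y**2 + 24*y + 68; no integer root y with |y| ≤ 4.
  x = 3: f_y(3, y) = 6*y**2 + 26*y + 92; no integer root y with |y| ≤ 4.
  x = 4: f_y(4, y) = 6*y**2 + 28*y + 120; no integer root y with |y| ≤ 4.
Only singular point on the grid: (-3, -1).
Classify: substitute x = -3 + u, y = -1 + v and expand: f = -3*u**3 + 2*u**2*v + u*v**2 + 2*v**3 + v**2.
No constant or linear terms (consistent with a singular point). Quadratic part: v**2. Cubic part: -3*u**3 + 2*u**2*v + u*v**2 + 2*v**3.
The quadratic part v**2 is a perfect square, so there is a single (double) tangent line v = 0, i.e. y = -1. Restricting the cubic part to that line (v = 0) leaves -3*u**3 ≠ 0, so f is not divisible by v and the branch is v² ≈ 3*u**3 to lowest order — this is a cusp.
Classification: cusp.


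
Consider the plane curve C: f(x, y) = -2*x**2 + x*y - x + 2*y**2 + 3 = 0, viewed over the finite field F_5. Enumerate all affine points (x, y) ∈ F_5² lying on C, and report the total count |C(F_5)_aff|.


Affine F_5-points: {(0, 1), (0, 4), (1, 0), (1, 2), (2, 2), (4, 4)}; count = 6.

For each of the 25 pairs (x, y) ∈ F_5², evaluate f(x, y) mod 5. Record the zeros.
  x = 0: [0↦3, 1↦0, 2↦1, 3↦1, 4↦0]  zeros at y ∈ {1, 4}
  x = 1: [0↦0, 1↦3, 2↦0, 3↦1, 4↦1]  zeros at y ∈ {0, 2}
  x = 2: [0↦3, 1↦2, 2↦0, 3↦2, 4↦3]  zeros at y ∈ {2}
  x = 3: [0↦2, 1↦2, 2↦1, 3↦4, 4↦1]  zeros at y ∈ ∅
  x = 4: [0↦2, 1↦3, 2↦3, 3↦2, 4↦0]  zeros at y ∈ {4}
Collecting zeros: affine points = {(0, 1), (0, 4), (1, 0), (1, 2), (2, 2), (4, 4)}.
Total count |C(F_5)_aff| = 6.


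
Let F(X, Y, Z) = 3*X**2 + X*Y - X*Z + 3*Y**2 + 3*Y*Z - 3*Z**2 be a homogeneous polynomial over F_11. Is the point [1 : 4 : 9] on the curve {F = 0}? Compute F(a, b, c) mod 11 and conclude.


F(1,4,9) ≡ 10 (mod 11); P is NOT on the curve.

Evaluate F(1, 4, 9) term-by-term (mod 11).
  3*X**2 ↦ 3·1·1·1 = 3
  X*Y ↦ 1·1·4·1 = 4
  -X*Z ↦ -1·1·1·9 = -9
  3*Y**2 ↦ 3·1·16·1 = 48
  3*Y*Z ↦ 3·1·4·9 = 108
  -3*Z**2 ↦ -3·1·1·81 = -243
Sum: F(1, 4, 9) = (3) + (4) + (-9) + (48) + (108) + (-243) = -89.
Reducing mod 11: -89 ≡ 10 (mod 11).
Since F(a, b, c) ≡ 10 ≠ 0 (mod 11), P does NOT lie on the curve.


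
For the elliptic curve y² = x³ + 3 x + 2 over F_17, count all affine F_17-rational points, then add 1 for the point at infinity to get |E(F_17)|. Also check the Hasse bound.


Affine points = {(0, 6), (0, 11), (2, 4), (2, 13), (3, 2), (3, 15), (6, 7), (6, 10), (7, 3), (7, 14), (12, 7), (12, 10), (14, 0), (16, 7), (16, 10)}; affine count = 15; |E(F_17)| = 16.

Discriminant check: Δ ∝ 4a³ + 27b² = 4·3³ + 27·2² = 4·27 + 27·4 ≡ 12 (mod 17). Nonzero ⇒ E is nonsingular.
For each x ∈ F_17, compute rhs = x³ + 3·x + 2 mod 17, then count y ∈ F_17 with y² ≡ rhs.
  x = 0: rhs = 2, matching y values: 6, 11 (2 points).
  x = 1: rhs = 6, matching y values: none (0 points).
  x = 2: rhs = 16, matching y values: 4, 13 (2 points).
  x = 3: rhs = 4, matching y values: 2, 15 (2 points).
  x = 4: rhs = 10, matching y values: none (0 points).
  x = 5: rhs = 6, matching y values: none (0 points).
  x = 6: rhs = 15, matching y values: 7, 10 (2 points).
  x = 7: rhs = 9, matching y values: 3, 14 (2 points).
  x = 8: rhs = 11, matching y values: none (0 points).
  x = 9: rhs = 10, matching y values: none (0 points).
  x = 10: rhs = 12, matching y values: none (0 points).
  x = 11: rhs = 6, matching y values: none (0 points).
  x = 12: rhs = 15, matching y values: 7, 10 (2 points).
  x = 13: rhs = 11, matching y values: none (0 points).
  x = 14: rhs = 0, matching y values: 0 (1 points).
  x = 15: rhs = 5, matching y values: none (0 points).
  x = 16: rhs = 15, matching y values: 7, 10 (2 points).
Total affine count: 15.
Full point count |E(F_17)| = 15 + 1 = 16.
Hasse bound: |16 − (17+1)| = |-2| = 2 ≤ 2√17 ≈ 8.2462 ✓.


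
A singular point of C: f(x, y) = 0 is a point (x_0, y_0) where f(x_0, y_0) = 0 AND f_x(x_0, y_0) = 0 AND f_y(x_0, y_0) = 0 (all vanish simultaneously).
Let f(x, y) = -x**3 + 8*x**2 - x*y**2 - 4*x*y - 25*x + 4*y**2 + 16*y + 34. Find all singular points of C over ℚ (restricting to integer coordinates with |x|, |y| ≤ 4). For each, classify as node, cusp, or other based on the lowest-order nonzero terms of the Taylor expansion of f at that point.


Singular points: {(3, -2)}; classification: node.

Compute partial derivatives:
  f_x = -3*x**2 + 16*x - y**2 - 4*y - 25.
  f_y = -2*x*y - 4*x + 8*y + 16.
Scan x_0 ∈ {−4, ..., 4}. For each x_0, f_y(x_0, y) is a polynomial in y; find its integer roots y ∈ {−4, ..., 4}, then test f_x and f at those candidates.
  x = -4: f_y(-4, y) = 16*y + 32; vanishes at y ∈ {-2}. (-4, -2): f_x = -133 ≠ 0.
  x = -3: f_y(-3, y) = 14*y + 28; vanishes at y ∈ {-2}. (-3, -2): f_x = -96 ≠ 0.
  x = -2: f_y(-2, y) = 12*y + 24; vanishes at y ∈ {-2}. (-2, -2): f_x = -65 ≠ 0.
  x = -1: f_y(-1, y) = 10*y + 20; vanishes at y ∈ {-2}. (-1, -2): f_x = -40 ≠ 0.
  x = 0: f_y(0, y) = 8*y + 16; vanishes at y ∈ {-2}. (0, -2): f_x = -21 ≠ 0.
  x = 1: f_y(1, y) = 6*y + 12; vanishes at y ∈ {-2}. (1, -2): f_x = -8 ≠ 0.
  x = 2: f_y(2, y) = 4*y + 8; vanishes at y ∈ {-2}. (2, -2): f_x = -1 ≠ 0.
  x = 3: f_y(3, y) = 2*y + 4; vanishes at y ∈ {-2}. (3, -2): f_x = 0, f = 0 — SINGULAR.
  x = 4: f_y(4, y) = 0; vanishes at y ∈ {-4, -3, -2, -1, 0, 1, 2, 3, 4}. (4, -4): f_x = -9 ≠ 0; (4, -3): f_x = -6 ≠ 0; (4, -2): f_x = -5 ≠ 0; (4, -1): f_x = -6 ≠ 0; (4, 0): f_x = -9 ≠ 0; (4, 1): f_x = -14 ≠ 0; (4, 2): f_x = -21 ≠ 0; (4, 3): f_x = -30 ≠ 0; (4, 4): f_x = -41 ≠ 0.
Only singular point on the grid: (3, -2).
Classify: substitute x = 3 + u, y = -2 + v and expand: f = -u**3 - u**2 - u*v**2 + v**2.
No constant or linear terms (consistent with a singular point). Quadratic part: -u**2 + v**2. Cubic part: -u**3 - u*v**2.
The quadratic part v**2 - u**2 = (v − u)(v + u) splits into two distinct linear factors, so there are two distinct tangent lines y − -2 = ±(x − 3) — this is a node (ordinary double point).
Classification: node.


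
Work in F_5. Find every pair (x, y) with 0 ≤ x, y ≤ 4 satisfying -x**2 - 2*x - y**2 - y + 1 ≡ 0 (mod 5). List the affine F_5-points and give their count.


Affine F_5-points: {(0, 2), (3, 2), (4, 1), (4, 3)}; count = 4.

For each of the 25 pairs (x, y) ∈ F_5², evaluate f(x, y) mod 5. Record the zeros.
  x = 0: [0↦1, 1↦4, 2↦0, 3↦4, 4↦1]  zeros at y ∈ {2}
  x = 1: [0↦3, 1↦1, 2↦2, 3↦1, 4↦3]  zeros at y ∈ ∅
  x = 2: [0↦3, 1↦1, 2↦2, 3↦1, 4↦3]  zeros at y ∈ ∅
  x = 3: [0↦1, 1↦4, 2↦0, 3↦4, 4↦1]  zeros at y ∈ {2}
  x = 4: [0↦2, 1↦0, 2↦1, 3↦0, 4↦2]  zeros at y ∈ {1, 3}
Collecting zeros: affine points = {(0, 2), (3, 2), (4, 1), (4, 3)}.
Total count |C(F_5)_aff| = 4.


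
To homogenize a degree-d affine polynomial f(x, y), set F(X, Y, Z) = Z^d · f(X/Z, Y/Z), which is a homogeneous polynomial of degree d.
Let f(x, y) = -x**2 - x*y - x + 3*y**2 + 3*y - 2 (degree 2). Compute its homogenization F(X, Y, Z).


F(X, Y, Z) = -X**2 - X*Y - X*Z + 3*Y**2 + 3*Y*Z - 2*Z**2

deg(f) = 2.
Substitute x = X/Z, y = Y/Z into f, then multiply by Z^2.
  monomial -1·x^2·y^0 ↦ -1·X^2·Y^0·Z^0.
  monomial -1·x^1·y^1 ↦ -1·X^1·Y^1·Z^0.
  monomial -1·x^1·y^0 ↦ -1·X^1·Y^0·Z^1.
  monomial 3·x^0·y^2 ↦ 3·X^0·Y^2·Z^0.
  monomial 3·x^0·y^1 ↦ 3·X^0·Y^1·Z^1.
  monomial -2·x^0·y^0 ↦ -2·X^0·Y^0·Z^2.
Collecting: F(X, Y, Z) = -X**2 - X*Y - X*Z + 3*Y**2 + 3*Y*Z - 2*Z**2.


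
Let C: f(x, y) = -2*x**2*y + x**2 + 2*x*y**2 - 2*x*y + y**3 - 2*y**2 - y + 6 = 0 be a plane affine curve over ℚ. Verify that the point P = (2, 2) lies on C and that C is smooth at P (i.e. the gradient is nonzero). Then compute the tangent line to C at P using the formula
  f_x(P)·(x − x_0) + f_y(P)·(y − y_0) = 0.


Tangent line at P: -8*x + 7*y + 2 = 0.

Step 1: f(2, 2) = 0, so P lies on C.
Step 2: partial derivatives
  f_x(x, y) = -4*x*y + 2*x + 2*y**2 - 2*y, f_y(x, y) = -2*x**2 + 4*x*y - 2*x + 3*y**2 - 4*y - 1.
  f_x(P) = -8, f_y(P) = 7 (gradient nonzero, so P is smooth).
Step 3: tangent line at P: -8·(x − 2) + 7·(y − 2) = 0.
Expanding: -8*x + 7*y + 2 = 0.


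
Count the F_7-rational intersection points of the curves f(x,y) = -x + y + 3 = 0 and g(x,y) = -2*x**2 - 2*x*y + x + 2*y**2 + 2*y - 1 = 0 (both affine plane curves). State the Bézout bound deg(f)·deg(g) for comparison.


Common zeros: ∅; count = 0; Bézout bound = 2.

deg(f) = 1, deg(g) = 2, so Bézout bound = 2.
Scan x ∈ F_7. For each x, list the y ∈ F_7 with f(x, y) ≡ 0 and those with g(x, y) ≡ 0 (mod 7); the common zeros in that column are the intersection.
  x = 0: f ≡ 0 at y ∈ {4}; g ≡ 0 at y ∈ ∅; common: ∅.
  x = 1: f ≡ 0 at y ∈ {5}; g ≡ 0 at y ∈ {1, 6}; common: ∅.
  x = 2: f ≡ 0 at y ∈ {6}; g ≡ 0 at y ∈ {0, 1}; common: ∅.
  x = 3: f ≡ 0 at y ∈ {0}; g ≡ 0 at y ∈ {4, 5}; common: ∅.
  x = 4: f ≡ 0 at y ∈ {1}; g ≡ 0 at y ∈ {4, 6}; common: ∅.
  x = 5: f ≡ 0 at y ∈ {2}; g ≡ 0 at y ∈ ∅; common: ∅.
  x = 6: f ≡ 0 at y ∈ {3}; g ≡ 0 at y ∈ ∅; common: ∅.
Collecting: common zeros = ∅, so the count is 0.
Comparison with the Bézout bound: 0 ≤ 2 = deg(f)·deg(g), as expected for curves with no common component (the affine F_7-count falls short of the bound because intersections may lie at infinity, over extension fields, or carry multiplicity).


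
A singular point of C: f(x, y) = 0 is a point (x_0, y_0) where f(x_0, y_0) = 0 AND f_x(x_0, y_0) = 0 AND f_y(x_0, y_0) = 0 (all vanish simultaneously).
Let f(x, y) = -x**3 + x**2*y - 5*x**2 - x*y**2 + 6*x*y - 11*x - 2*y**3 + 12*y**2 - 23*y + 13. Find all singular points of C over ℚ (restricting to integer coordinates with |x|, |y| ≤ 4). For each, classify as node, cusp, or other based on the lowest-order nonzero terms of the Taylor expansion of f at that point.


Singular points: {(-1, 2)}; classification: cusp.

Compute partial derivatives:
  f_x = -3*x**2 + 2*x*y - 10*x - y**2 + 6*y - 11.
  f_y = x**2 - 2*x*y + 6*x - 6*y**2 + 24*y - 23.
Scan x_0 ∈ {−4, ..., 4}. For each x_0, f_y(x_0, y) is a polynomial in y; find its integer roots y ∈ {−4, ..., 4}, then test f_x and f at those candidates.
  x = -4: f_y(-4, y) = -6*y**2 + 32*y - 31; no integer root y with |y| ≤ 4.
  x = -3: f_y(-3, y) = -6*y**2 + 30*y - 32; no integer root y with |y| ≤ 4.
  x = -2: f_y(-2, y) = -6*y**2 + 28*y - 31; no integer root y with |y| ≤ 4.
  x = -1: f_y(-1, y) = -6*y**2 + 26*y - 28; vanishes at y ∈ {2}. (-1, 2): f_x = 0, f = 0 — SINGULAR.
  x = 0: f_y(0, y) = -6*y**2 + 24*y - 23; no integer root y with |y| ≤ 4.
  x = 1: f_y(1, y) = -6*y**2 + 22*y - 16; vanishes at y ∈ {1}. (1, 1): f_x = -17 ≠ 0.
  x = 2: f_y(2, y) = -6*y**2 + 20*y - 7; no integer root y with |y| ≤ 4.
  x = 3: f_y(3, y) = -6*y**2 + 18*y + 4; no integer root y with |y| ≤ 4.
  x = 4: f_y(4, y) = -6*y**2 + 16*y + 17; no integer root y with |y| ≤ 4.
Only singular point on the grid: (-1, 2).
Classify: substitute x = -1 + u, y = 2 + v and expand: f = -u**3 + u**2*v - u*v**2 - 2*v**3 + v**2.
No constant or linear terms (consistent with a singular point). Quadratic part: v**2. Cubic part: -u**3 + u**2*v - u*v**2 - 2*v**3.
The quadratic part v**2 is a perfect square, so there is a single (double) tangent line v = 0, i.e. y = 2. Restricting the cubic part to that line (v = 0) leaves -u**3 ≠ 0, so f is not divisible by v and the branch is v² ≈ u**3 to lowest order — this is a cusp.
Classification: cusp.


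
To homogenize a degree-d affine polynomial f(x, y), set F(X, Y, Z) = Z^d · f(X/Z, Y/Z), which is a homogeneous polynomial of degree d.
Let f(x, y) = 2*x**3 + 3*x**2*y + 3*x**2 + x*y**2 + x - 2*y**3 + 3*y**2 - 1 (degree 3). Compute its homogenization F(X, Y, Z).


F(X, Y, Z) = 2*X**3 + 3*X**2*Y + 3*X**2*Z + X*Y**2 + X*Z**2 - 2*Y**3 + 3*Y**2*Z - Z**3

deg(f) = 3.
Substitute x = X/Z, y = Y/Z into f, then multiply by Z^3.
  monomial 2·x^3·y^0 ↦ 2·X^3·Y^0·Z^0.
  monomial 3·x^2·y^1 ↦ 3·X^2·Y^1·Z^0.
  monomial 3·x^2·y^0 ↦ 3·X^2·Y^0·Z^1.
  monomial 1·x^1·y^2 ↦ 1·X^1·Y^2·Z^0.
  monomial 1·x^1·y^0 ↦ 1·X^1·Y^0·Z^2.
  monomial -2·x^0·y^3 ↦ -2·X^0·Y^3·Z^0.
  monomial 3·x^0·y^2 ↦ 3·X^0·Y^2·Z^1.
  monomial -1·x^0·y^0 ↦ -1·X^0·Y^0·Z^3.
Collecting: F(X, Y, Z) = 2*X**3 + 3*X**2*Y + 3*X**2*Z + X*Y**2 + X*Z**2 - 2*Y**3 + 3*Y**2*Z - Z**3.


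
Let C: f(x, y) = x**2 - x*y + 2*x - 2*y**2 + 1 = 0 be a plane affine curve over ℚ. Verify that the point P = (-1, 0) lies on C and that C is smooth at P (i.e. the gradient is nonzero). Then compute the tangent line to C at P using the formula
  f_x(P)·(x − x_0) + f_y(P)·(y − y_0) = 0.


Tangent line at P: y = 0.

Step 1: f(-1, 0) = 0, so P lies on C.
Step 2: partial derivatives
  f_x(x, y) = 2*x - y + 2, f_y(x, y) = -x - 4*y.
  f_x(P) = 0, f_y(P) = 1 (gradient nonzero, so P is smooth).
Step 3: tangent line at P: 0·(x − -1) + 1·(y − 0) = 0.
Expanding: y = 0.


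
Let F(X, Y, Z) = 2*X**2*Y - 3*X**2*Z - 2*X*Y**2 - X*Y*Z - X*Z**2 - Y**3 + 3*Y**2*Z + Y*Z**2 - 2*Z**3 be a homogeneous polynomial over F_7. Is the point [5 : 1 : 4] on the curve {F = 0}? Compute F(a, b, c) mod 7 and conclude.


F(5,1,4) ≡ 1 (mod 7); P is NOT on the curve.

Evaluate F(5, 1, 4) term-by-term (mod 7).
  2*X**2*Y ↦ 2·25·1·1 = 50
  -3*X**2*Z ↦ -3·25·1·4 = -300
  -2*X*Y**2 ↦ -2·5·1·1 = -10
  -X*Y*Z ↦ -1·5·1·4 = -20
  -X*Z**2 ↦ -1·5·1·16 = -80
  -Y**3 ↦ -1·1·1·1 = -1
  3*Y**2*Z ↦ 3·1·1·4 = 12
  Y*Z**2 ↦ 1·1·1·16 = 16
  -2*Z**3 ↦ -2·1·1·64 = -128
Sum: F(5, 1, 4) = (50) + (-300) + (-10) + (-20) + (-80) + (-1) + (12) + (16) + (-128) = -461.
Reducing mod 7: -461 ≡ 1 (mod 7).
Since F(a, b, c) ≡ 1 ≠ 0 (mod 7), P does NOT lie on the curve.


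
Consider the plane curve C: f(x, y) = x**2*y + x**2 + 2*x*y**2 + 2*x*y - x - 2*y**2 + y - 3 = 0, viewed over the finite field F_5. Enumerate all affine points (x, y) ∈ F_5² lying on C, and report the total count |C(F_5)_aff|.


Affine F_5-points: {(1, 2), (2, 1), (2, 2), (4, 1), (4, 4)}; count = 5.

For each of the 25 pairs (x, y) ∈ F_5², evaluate f(x, y) mod 5. Record the zeros.
  x = 0: [0↦2, 1↦1, 2↦1, 3↦2, 4↦4]  zeros at y ∈ ∅
  x = 1: [0↦2, 1↦1, 2↦0, 3↦4, 4↦3]  zeros at y ∈ {2}
  x = 2: [0↦4, 1↦0, 2↦0, 3↦4, 4↦2]  zeros at y ∈ {1, 2}
  x = 3: [0↦3, 1↦3, 2↦1, 3↦2, 4↦1]  zeros at y ∈ ∅
  x = 4: [0↦4, 1↦0, 2↦3, 3↦3, 4↦0]  zeros at y ∈ {1, 4}
Collecting zeros: affine points = {(1, 2), (2, 1), (2, 2), (4, 1), (4, 4)}.
Total count |C(F_5)_aff| = 5.


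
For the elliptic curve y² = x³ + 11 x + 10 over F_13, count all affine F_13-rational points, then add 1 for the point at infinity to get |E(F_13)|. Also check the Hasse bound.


Affine points = {(0, 6), (0, 7), (1, 3), (1, 10), (2, 1), (2, 12), (4, 1), (4, 12), (7, 1), (7, 12), (8, 5), (8, 8)}; affine count = 12; |E(F_13)| = 13.

Discriminant check: Δ ∝ 4a³ + 27b² = 4·11³ + 27·10² = 4·1331 + 27·100 ≡ 3 (mod 13). Nonzero ⇒ E is nonsingular.
For each x ∈ F_13, compute rhs = x³ + 11·x + 10 mod 13, then count y ∈ F_13 with y² ≡ rhs.
  x = 0: rhs = 10, matching y values: 6, 7 (2 points).
  x = 1: rhs = 9, matching y values: 3, 10 (2 points).
  x = 2: rhs = 1, matching y values: 1, 12 (2 points).
  x = 3: rhs = 5, matching y values: none (0 points).
  x = 4: rhs = 1, matching y values: 1, 12 (2 points).
  x = 5: rhs = 8, matching y values: none (0 points).
  x = 6: rhs = 6, matching y values: none (0 points).
  x = 7: rhs = 1, matching y values: 1, 12 (2 points).
  x = 8: rhs = 12, matching y values: 5, 8 (2 points).
  x = 9: rhs = 6, matching y values: none (0 points).
  x = 10: rhs = 2, matching y values: none (0 points).
  x = 11: rhs = 6, matching y values: none (0 points).
  x = 12: rhs = 11, matching y values: none (0 points).
Total affine count: 12.
Full point count |E(F_13)| = 12 + 1 = 13.
Hasse bound: |13 − (13+1)| = |-1| = 1 ≤ 2√13 ≈ 7.2111 ✓.


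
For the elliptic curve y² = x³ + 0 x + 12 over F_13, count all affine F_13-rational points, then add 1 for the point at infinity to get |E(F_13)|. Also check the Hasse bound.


Affine points = {(0, 5), (0, 8), (1, 0), (3, 0), (7, 2), (7, 11), (8, 2), (8, 11), (9, 0), (11, 2), (11, 11)}; affine count = 11; |E(F_13)| = 12.

Discriminant check: Δ ∝ 4a³ + 27b² = 4·0³ + 27·12² = 4·0 + 27·144 ≡ 1 (mod 13). Nonzero ⇒ E is nonsingular.
For each x ∈ F_13, compute rhs = x³ + 0·x + 12 mod 13, then count y ∈ F_13 with y² ≡ rhs.
  x = 0: rhs = 12, matching y values: 5, 8 (2 points).
  x = 1: rhs = 0, matching y values: 0 (1 points).
  x = 2: rhs = 7, matching y values: none (0 points).
  x = 3: rhs = 0, matching y values: 0 (1 points).
  x = 4: rhs = 11, matching y values: none (0 points).
  x = 5: rhs = 7, matching y values: none (0 points).
  x = 6: rhs = 7, matching y values: none (0 points).
  x = 7: rhs = 4, matching y values: 2, 11 (2 points).
  x = 8: rhs = 4, matching y values: 2, 11 (2 points).
  x = 9: rhs = 0, matching y values: 0 (1 points).
  x = 10: rhs = 11, matching y values: none (0 points).
  x = 11: rhs = 4, matching y values: 2, 11 (2 points).
  x = 12: rhs = 11, matching y values: none (0 points).
Total affine count: 11.
Full point count |E(F_13)| = 11 + 1 = 12.
Hasse bound: |12 − (13+1)| = |-2| = 2 ≤ 2√13 ≈ 7.2111 ✓.


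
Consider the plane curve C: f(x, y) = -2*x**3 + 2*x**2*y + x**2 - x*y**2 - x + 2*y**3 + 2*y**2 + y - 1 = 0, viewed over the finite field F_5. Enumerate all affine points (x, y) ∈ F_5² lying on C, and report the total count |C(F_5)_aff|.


Affine F_5-points: {(0, 2), (2, 0)}; count = 2.

For each of the 25 pairs (x, y) ∈ F_5², evaluate f(x, y) mod 5. Record the zeros.
  x = 0: [0↦4, 1↦4, 2↦0, 3↦4, 4↦3]  zeros at y ∈ {2}
  x = 1: [0↦2, 1↦3, 2↦3, 3↦4, 4↦3]  zeros at y ∈ ∅
  x = 2: [0↦0, 1↦1, 2↦4, 3↦1, 4↦4]  zeros at y ∈ {0}
  x = 3: [0↦1, 1↦1, 2↦1, 3↦3, 4↦4]  zeros at y ∈ ∅
  x = 4: [0↦3, 1↦1, 2↦2, 3↦3, 4↦1]  zeros at y ∈ ∅
Collecting zeros: affine points = {(0, 2), (2, 0)}.
Total count |C(F_5)_aff| = 2.


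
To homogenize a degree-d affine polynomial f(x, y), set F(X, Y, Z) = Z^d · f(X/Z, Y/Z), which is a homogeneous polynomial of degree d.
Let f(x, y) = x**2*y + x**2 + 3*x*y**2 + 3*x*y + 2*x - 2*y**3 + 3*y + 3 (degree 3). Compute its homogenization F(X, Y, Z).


F(X, Y, Z) = X**2*Y + X**2*Z + 3*X*Y**2 + 3*X*Y*Z + 2*X*Z**2 - 2*Y**3 + 3*Y*Z**2 + 3*Z**3

deg(f) = 3.
Substitute x = X/Z, y = Y/Z into f, then multiply by Z^3.
  monomial 1·x^2·y^1 ↦ 1·X^2·Y^1·Z^0.
  monomial 1·x^2·y^0 ↦ 1·X^2·Y^0·Z^1.
  monomial 3·x^1·y^2 ↦ 3·X^1·Y^2·Z^0.
  monomial 3·x^1·y^1 ↦ 3·X^1·Y^1·Z^1.
  monomial 2·x^1·y^0 ↦ 2·X^1·Y^0·Z^2.
  monomial -2·x^0·y^3 ↦ -2·X^0·Y^3·Z^0.
  monomial 3·x^0·y^1 ↦ 3·X^0·Y^1·Z^2.
  monomial 3·x^0·y^0 ↦ 3·X^0·Y^0·Z^3.
Collecting: F(X, Y, Z) = X**2*Y + X**2*Z + 3*X*Y**2 + 3*X*Y*Z + 2*X*Z**2 - 2*Y**3 + 3*Y*Z**2 + 3*Z**3.


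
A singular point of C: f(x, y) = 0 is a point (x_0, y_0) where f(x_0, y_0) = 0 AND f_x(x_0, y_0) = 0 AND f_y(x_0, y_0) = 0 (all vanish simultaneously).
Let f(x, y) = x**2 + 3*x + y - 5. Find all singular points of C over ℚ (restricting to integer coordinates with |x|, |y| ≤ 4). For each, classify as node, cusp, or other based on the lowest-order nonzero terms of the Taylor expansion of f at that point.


No singular points in the scanned grid; C is smooth there.

Compute partial derivatives:
  f_x = 2*x + 3.
  f_y = 1.
f_y = 1 is a nonzero constant, so f_y never vanishes: no point (x, y) can satisfy f = f_x = f_y = 0. In particular no (x, y) ∈ {−4, ..., 4}² is singular; the curve is smooth.


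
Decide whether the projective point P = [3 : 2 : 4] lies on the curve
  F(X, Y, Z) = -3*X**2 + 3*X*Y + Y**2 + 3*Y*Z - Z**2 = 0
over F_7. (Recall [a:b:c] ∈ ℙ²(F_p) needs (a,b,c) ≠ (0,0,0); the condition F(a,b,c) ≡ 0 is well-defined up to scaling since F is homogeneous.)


F(3,2,4) ≡ 3 (mod 7); P is NOT on the curve.

Evaluate F(3, 2, 4) term-by-term (mod 7).
  -3*X**2 ↦ -3·9·1·1 = -27
  3*X*Y ↦ 3·3·2·1 = 18
  Y**2 ↦ 1·1·4·1 = 4
  3*Y*Z ↦ 3·1·2·4 = 24
  -Z**2 ↦ -1·1·1·16 = -16
Sum: F(3, 2, 4) = (-27) + (18) + (4) + (24) + (-16) = 3.
Reducing mod 7: 3 ≡ 3 (mod 7).
Since F(a, b, c) ≡ 3 ≠ 0 (mod 7), P does NOT lie on the curve.


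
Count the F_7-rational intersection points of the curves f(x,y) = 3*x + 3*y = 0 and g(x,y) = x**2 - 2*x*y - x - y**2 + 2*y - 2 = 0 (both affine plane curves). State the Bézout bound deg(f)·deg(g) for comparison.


Common zeros: {(2, 5), (3, 4)}; count = 2; Bézout bound = 2.

deg(f) = 1, deg(g) = 2, so Bézout bound = 2.
Scan x ∈ F_7. For each x, list the y ∈ F_7 with f(x, y) ≡ 0 and those with g(x, y) ≡ 0 (mod 7); the common zeros in that column are the intersection.
  x = 0: f ≡ 0 at y ∈ {0}; g ≡ 0 at y ∈ ∅; common: ∅.
  x = 1: f ≡ 0 at y ∈ {6}; g ≡ 0 at y ∈ ∅; common: ∅.
  x = 2: f ≡ 0 at y ∈ {5}; g ≡ 0 at y ∈ {0, 5}; common: {5}.
  x = 3: f ≡ 0 at y ∈ {4}; g ≡ 0 at y ∈ {4, 6}; common: {4}.
  x = 4: f ≡ 0 at y ∈ {3}; g ≡ 0 at y ∈ ∅; common: ∅.
  x = 5: f ≡ 0 at y ∈ {2}; g ≡ 0 at y ∈ ∅; common: ∅.
  x = 6: f ≡ 0 at y ∈ {1}; g ≡ 0 at y ∈ {0, 4}; common: ∅.
Collecting: common zeros = {(2, 5), (3, 4)}, so the count is 2.
Comparison with the Bézout bound: 2 ≤ 2 = deg(f)·deg(g), as expected for curves with no common component (the bound is attained).


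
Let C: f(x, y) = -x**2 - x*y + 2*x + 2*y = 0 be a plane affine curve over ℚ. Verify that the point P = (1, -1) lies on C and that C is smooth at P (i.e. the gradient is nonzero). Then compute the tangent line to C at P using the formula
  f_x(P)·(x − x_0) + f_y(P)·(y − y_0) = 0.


Tangent line at P: x + y = 0.

Step 1: f(1, -1) = 0, so P lies on C.
Step 2: partial derivatives
  f_x(x, y) = -2*x - y + 2, f_y(x, y) = 2 - x.
  f_x(P) = 1, f_y(P) = 1 (gradient nonzero, so P is smooth).
Step 3: tangent line at P: 1·(x − 1) + 1·(y − -1) = 0.
Expanding: x + y = 0.


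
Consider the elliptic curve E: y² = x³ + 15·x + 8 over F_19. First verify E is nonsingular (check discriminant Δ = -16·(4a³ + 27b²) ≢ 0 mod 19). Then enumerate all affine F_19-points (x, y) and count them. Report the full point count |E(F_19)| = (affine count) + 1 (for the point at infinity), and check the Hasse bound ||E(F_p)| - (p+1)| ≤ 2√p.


Affine points = {(1, 9), (1, 10), (3, 2), (3, 17), (7, 0), (9, 6), (9, 13), (12, 4), (12, 15), (13, 5), (13, 14), (14, 6), (14, 13), (15, 6), (15, 13), (18, 7), (18, 12)}; affine count = 17; |E(F_19)| = 18.

Discriminant check: Δ ∝ 4a³ + 27b² = 4·15³ + 27·8² = 4·3375 + 27·64 ≡ 9 (mod 19). Nonzero ⇒ E is nonsingular.
For each x ∈ F_19, compute rhs = x³ + 15·x + 8 mod 19, then count y ∈ F_19 with y² ≡ rhs.
  x = 0: rhs = 8, matching y values: none (0 points).
  x = 1: rhs = 5, matching y values: 9, 10 (2 points).
  x = 2: rhs = 8, matching y values: none (0 points).
  x = 3: rhs = 4, matching y values: 2, 17 (2 points).
  x = 4: rhs = 18, matching y values: none (0 points).
  x = 5: rhs = 18, matching y values: none (0 points).
  x = 6: rhs = 10, matching y values: none (0 points).
  x = 7: rhs = 0, matching y values: 0 (1 points).
  x = 8: rhs = 13, matching y values: none (0 points).
  x = 9: rhs = 17, matching y values: 6, 13 (2 points).
  x = 10: rhs = 18, matching y values: none (0 points).
  x = 11: rhs = 3, matching y values: none (0 points).
  x = 12: rhs = 16, matching y values: 4, 15 (2 points).
  x = 13: rhs = 6, matching y values: 5, 14 (2 points).
  x = 14: rhs = 17, matching y values: 6, 13 (2 points).
  x = 15: rhs = 17, matching y values: 6, 13 (2 points).
  x = 16: rhs = 12, matching y values: none (0 points).
  x = 17: rhs = 8, matching y values: none (0 points).
  x = 18: rhs = 11, matching y values: 7, 12 (2 points).
Total affine count: 17.
Full point count |E(F_19)| = 17 + 1 = 18.
Hasse bound: |18 − (19+1)| = |-2| = 2 ≤ 2√19 ≈ 8.7178 ✓.


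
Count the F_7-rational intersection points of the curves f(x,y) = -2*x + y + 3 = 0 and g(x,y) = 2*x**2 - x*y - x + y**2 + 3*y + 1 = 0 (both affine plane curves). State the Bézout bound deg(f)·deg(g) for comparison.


Common zeros: {(4, 5)}; count = 1; Bézout bound = 2.

deg(f) = 1, deg(g) = 2, so Bézout bound = 2.
Scan x ∈ F_7. For each x, list the y ∈ F_7 with f(x, y) ≡ 0 and those with g(x, y) ≡ 0 (mod 7); the common zeros in that column are the intersection.
  x = 0: f ≡ 0 at y ∈ {4}; g ≡ 0 at y ∈ ∅; common: ∅.
  x = 1: f ≡ 0 at y ∈ {6}; g ≡ 0 at y ∈ ∅; common: ∅.
  x = 2: f ≡ 0 at y ∈ {1}; g ≡ 0 at y ∈ {0, 6}; common: ∅.
  x = 3: f ≡ 0 at y ∈ {3}; g ≡ 0 at y ∈ ∅; common: ∅.
  x = 4: f ≡ 0 at y ∈ {5}; g ≡ 0 at y ∈ {3, 5}; common: {5}.
  x = 5: f ≡ 0 at y ∈ {0}; g ≡ 0 at y ∈ {3, 6}; common: ∅.
  x = 6: f ≡ 0 at y ∈ {2}; g ≡ 0 at y ∈ {5}; common: ∅.
Collecting: common zeros = {(4, 5)}, so the count is 1.
Comparison with the Bézout bound: 1 ≤ 2 = deg(f)·deg(g), as expected for curves with no common component (the affine F_7-count falls short of the bound because intersections may lie at infinity, over extension fields, or carry multiplicity).


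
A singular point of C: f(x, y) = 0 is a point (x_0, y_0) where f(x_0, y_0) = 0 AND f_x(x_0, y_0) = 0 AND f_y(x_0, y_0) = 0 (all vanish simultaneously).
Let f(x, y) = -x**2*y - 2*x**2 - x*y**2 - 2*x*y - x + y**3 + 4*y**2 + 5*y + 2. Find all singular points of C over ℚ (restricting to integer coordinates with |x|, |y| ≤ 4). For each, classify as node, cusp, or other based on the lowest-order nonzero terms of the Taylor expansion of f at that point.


Singular points: {(0, -1)}; classification: node.

Compute partial derivatives:
  f_x = -2*x*y - 4*x - y**2 - 2*y - 1.
  f_y = -x**2 - 2*x*y - 2*x + 3*y**2 + 8*y + 5.
Scan x_0 ∈ {−4, ..., 4}. For each x_0, f_y(x_0, y) is a polynomial in y; find its integer roots y ∈ {−4, ..., 4}, then test f_x and f at those candidates.
  x = -4: f_y(-4, y) = 3*y**2 + 16*y - 3; no integer root y with |y| ≤ 4.
  x = -3: f_y(-3, y) = 3*y**2 + 14*y + 2; no integer root y with |y| ≤ 4.
  x = -2: f_y(-2, y) = 3*y**2 + 12*y + 5; no integer root y with |y| ≤ 4.
  x = -1: f_y(-1, y) = 3*y**2 + 10*y + 6; no integer root y with |y| ≤ 4.
  x = 0: f_y(0, y) = 3*y**2 + 8*y + 5; vanishes at y ∈ {-1}. (0, -1): f_x = 0, f = 0 — SINGULAR.
  x = 1: f_y(1, y) = 3*y**2 + 6*y + 2; no integer root y with |y| ≤ 4.
  x = 2: f_y(2, y) = 3*y**2 + 4*y - 3; no integer root y with |y| ≤ 4.
  x = 3: f_y(3, y) = 3*y**2 + 2*y - 10; no integer root y with |y| ≤ 4.
  x = 4: f_y(4, y) = 3*y**2 - 19; no integer root y with |y| ≤ 4.
Only singular point on the grid: (0, -1).
Classify: substitute x = 0 + u, y = -1 + v and expand: f = -u**2*v - u**2 - u*v**2 + v**3 + v**2.
No constant or linear terms (consistent with a singular point). Quadratic part: -u**2 + v**2. Cubic part: -u**2*v - u*v**2 + v**3.
The quadratic part v**2 - u**2 = (v − u)(v + u) splits into two distinct linear factors, so there are two distinct tangent lines y − -1 = ±(x − 0) — this is a node (ordinary double point).
Classification: node.


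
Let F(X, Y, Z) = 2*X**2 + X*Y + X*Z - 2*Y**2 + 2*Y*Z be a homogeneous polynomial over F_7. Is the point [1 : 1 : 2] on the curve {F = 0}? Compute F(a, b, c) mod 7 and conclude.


F(1,1,2) ≡ 0 (mod 7); P is on the curve.

Evaluate F(1, 1, 2) term-by-term (mod 7).
  2*X**2 ↦ 2·1·1·1 = 2
  X*Y ↦ 1·1·1·1 = 1
  X*Z ↦ 1·1·1·2 = 2
  -2*Y**2 ↦ -2·1·1·1 = -2
  2*Y*Z ↦ 2·1·1·2 = 4
Sum: F(1, 1, 2) = (2) + (1) + (2) + (-2) + (4) = 7.
Reducing mod 7: 7 ≡ 0 (mod 7).
Since F(a, b, c) ≡ 0 (mod 7), P lies on the curve.


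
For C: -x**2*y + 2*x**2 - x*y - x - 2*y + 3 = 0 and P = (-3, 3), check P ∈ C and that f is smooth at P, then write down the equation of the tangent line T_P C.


Tangent line at P: 2*x - 8*y + 30 = 0.

Step 1: f(-3, 3) = 0, so P lies on C.
Step 2: partial derivatives
  f_x(x, y) = -2*x*y + 4*x - y - 1, f_y(x, y) = -x**2 - x - 2.
  f_x(P) = 2, f_y(P) = -8 (gradient nonzero, so P is smooth).
Step 3: tangent line at P: 2·(x − -3) + -8·(y − 3) = 0.
Expanding: 2*x - 8*y + 30 = 0.


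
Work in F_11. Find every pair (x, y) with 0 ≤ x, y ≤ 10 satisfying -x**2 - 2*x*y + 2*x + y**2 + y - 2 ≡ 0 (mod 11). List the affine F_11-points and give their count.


Affine F_11-points: {(0, 1), (0, 9), (1, 4), (1, 8), (3, 2), (3, 3), (4, 3), (4, 4), (6, 2), (6, 9), (7, 5), (7, 8)}; count = 12.

For each of the 121 pairs (x, y) ∈ F_11², evaluate f(x, y) mod 11. Record the zeros.
  x = 0: [0↦9, 1↦0, 2↦4, 3↦10, 4↦7, 5↦6, 6↦7, 7↦10, 8↦4, 9↦0, 10↦9]  zeros at y ∈ {1, 9}
  x = 1: [0↦10, 1↦10, 2↦1, 3↦5, 4↦0, 5↦8, 6↦7, 7↦8, 8↦0, 9↦5, 10↦1]  zeros at y ∈ {4, 8}
  x = 2: [0↦9, 1↦7, 2↦7, 3↦9, 4↦2, 5↦8, 6↦5, 7↦4, 8↦5, 9↦8, 10↦2]  zeros at y ∈ ∅
  x = 3: [0↦6, 1↦2, 2↦0, 3↦0, 4↦2, 5↦6, 6↦1, 7↦9, 8↦8, 9↦9, 10↦1]  zeros at y ∈ {2, 3}
  x = 4: [0↦1, 1↦6, 2↦2, 3↦0, 4↦0, 5↦2, 6↦6, 7↦1, 8↦9, 9↦8, 10↦9]  zeros at y ∈ {3, 4}
  x = 5: [0↦5, 1↦8, 2↦2, 3↦9, 4↦7, 5↦7, 6↦9, 7↦2, 8↦8, 9↦5, 10↦4]  zeros at y ∈ ∅
  x = 6: [0↦7, 1↦8, 2↦0, 3↦5, 4↦1, 5↦10, 6↦10, 7↦1, 8↦5, 9↦0, 10↦8]  zeros at y ∈ {2, 9}
  x = 7: [0↦7, 1↦6, 2↦7, 3↦10, 4↦4, 5↦0, 6↦9, 7↦9, 8↦0, 9↦4, 10↦10]  zeros at y ∈ {5, 8}
  x = 8: [0↦5, 1↦2, 2↦1, 3↦2, 4↦5, 5↦10, 6↦6, 7↦4, 8↦4, 9↦6, 10↦10]  zeros at y ∈ ∅
  x = 9: [0↦1, 1↦7, 2↦4, 3↦3, 4↦4, 5↦7, 6↦1, 7↦8, 8↦6, 9↦6, 10↦8]  zeros at y ∈ ∅
  x = 10: [0↦6, 1↦10, 2↦5, 3↦2, 4↦1, 5↦2, 6↦5, 7↦10, 8↦6, 9↦4, 10↦4]  zeros at y ∈ ∅
Collecting zeros: affine points = {(0, 1), (0, 9), (1, 4), (1, 8), (3, 2), (3, 3), (4, 3), (4, 4), (6, 2), (6, 9), (7, 5), (7, 8)}.
Total count |C(F_11)_aff| = 12.


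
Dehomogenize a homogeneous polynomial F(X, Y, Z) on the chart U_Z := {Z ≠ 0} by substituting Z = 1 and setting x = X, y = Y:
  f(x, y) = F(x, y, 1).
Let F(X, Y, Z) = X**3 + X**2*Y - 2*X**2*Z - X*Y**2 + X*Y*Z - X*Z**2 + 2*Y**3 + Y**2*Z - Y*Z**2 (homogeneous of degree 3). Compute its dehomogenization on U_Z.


f(x, y) = x**3 + x**2*y - 2*x**2 - x*y**2 + x*y - x + 2*y**3 + y**2 - y

On U_Z we set Z = 1. Each monomial c·X^i·Y^j·Z^k in F becomes c·x^i·y^j·1^k = c·x^i·y^j.
Substituting Z = 1: F(X, Y, 1) = x**3 + x**2*y - 2*x**2 - x*y**2 + x*y - x + 2*y**3 + y**2 - y.
Note: deg(f) ≤ deg(F) = 3; strict inequality happens when F is divisible by Z (lost terms).


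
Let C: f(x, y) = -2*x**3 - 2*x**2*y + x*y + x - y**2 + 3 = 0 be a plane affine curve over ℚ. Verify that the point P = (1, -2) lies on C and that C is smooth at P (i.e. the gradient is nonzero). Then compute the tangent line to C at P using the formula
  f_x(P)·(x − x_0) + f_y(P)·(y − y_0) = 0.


Tangent line at P: x + 3*y + 5 = 0.

Step 1: f(1, -2) = 0, so P lies on C.
Step 2: partial derivatives
  f_x(x, y) = -6*x**2 - 4*x*y + y + 1, f_y(x, y) = -2*x**2 + x - 2*y.
  f_x(P) = 1, f_y(P) = 3 (gradient nonzero, so P is smooth).
Step 3: tangent line at P: 1·(x − 1) + 3·(y − -2) = 0.
Expanding: x + 3*y + 5 = 0.


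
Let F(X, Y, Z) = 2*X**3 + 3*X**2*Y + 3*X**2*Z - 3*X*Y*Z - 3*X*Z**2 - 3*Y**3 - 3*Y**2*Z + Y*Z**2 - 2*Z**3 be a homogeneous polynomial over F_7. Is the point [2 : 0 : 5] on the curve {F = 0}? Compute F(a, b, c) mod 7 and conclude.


F(2,0,5) ≡ 5 (mod 7); P is NOT on the curve.

Evaluate F(2, 0, 5) term-by-term (mod 7).
  2*X**3 ↦ 2·8·1·1 = 16
  3*X**2*Y ↦ 3·4·0·1 = 0
  3*X**2*Z ↦ 3·4·1·5 = 60
  -3*X*Y*Z ↦ -3·2·0·5 = 0
  -3*X*Z**2 ↦ -3·2·1·25 = -150
  -3*Y**3 ↦ -3·1·0·1 = 0
  -3*Y**2*Z ↦ -3·1·0·5 = 0
  Y*Z**2 ↦ 1·1·0·25 = 0
  -2*Z**3 ↦ -2·1·1·125 = -250
Sum: F(2, 0, 5) = (16) + (0) + (60) + (0) + (-150) + (0) + (0) + (0) + (-250) = -324.
Reducing mod 7: -324 ≡ 5 (mod 7).
Since F(a, b, c) ≡ 5 ≠ 0 (mod 7), P does NOT lie on the curve.


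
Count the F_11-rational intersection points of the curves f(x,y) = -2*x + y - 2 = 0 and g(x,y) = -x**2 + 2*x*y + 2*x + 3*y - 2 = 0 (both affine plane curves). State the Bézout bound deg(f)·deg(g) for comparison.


Common zeros: ∅; count = 0; Bézout bound = 2.

deg(f) = 1, deg(g) = 2, so Bézout bound = 2.
Scan x ∈ F_11. For each x, list the y ∈ F_11 with f(x, y) ≡ 0 and those with g(x, y) ≡ 0 (mod 11); the common zeros in that column are the intersection.
  x = 0: f ≡ 0 at y ∈ {2}; g ≡ 0 at y ∈ {8}; common: ∅.
  x = 1: f ≡ 0 at y ∈ {4}; g ≡ 0 at y ∈ {9}; common: ∅.
  x = 2: f ≡ 0 at y ∈ {6}; g ≡ 0 at y ∈ {5}; common: ∅.
  x = 3: f ≡ 0 at y ∈ {8}; g ≡ 0 at y ∈ {3}; common: ∅.
  x = 4: f ≡ 0 at y ∈ {10}; g ≡ 0 at y ∈ ∅; common: ∅.
  x = 5: f ≡ 0 at y ∈ {1}; g ≡ 0 at y ∈ {3}; common: ∅.
  x = 6: f ≡ 0 at y ∈ {3}; g ≡ 0 at y ∈ {1}; common: ∅.
  x = 7: f ≡ 0 at y ∈ {5}; g ≡ 0 at y ∈ {8}; common: ∅.
  x = 8: f ≡ 0 at y ∈ {7}; g ≡ 0 at y ∈ {9}; common: ∅.
  x = 9: f ≡ 0 at y ∈ {9}; g ≡ 0 at y ∈ {1}; common: ∅.
  x = 10: f ≡ 0 at y ∈ {0}; g ≡ 0 at y ∈ {5}; common: ∅.
Collecting: common zeros = ∅, so the count is 0.
Comparison with the Bézout bound: 0 ≤ 2 = deg(f)·deg(g), as expected for curves with no common component (the affine F_11-count falls short of the bound because intersections may lie at infinity, over extension fields, or carry multiplicity).


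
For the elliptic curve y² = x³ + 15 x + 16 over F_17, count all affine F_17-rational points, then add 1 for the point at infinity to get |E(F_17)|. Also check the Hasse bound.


Affine points = {(0, 4), (0, 13), (1, 7), (1, 10), (4, 2), (4, 15), (6, 4), (6, 13), (8, 6), (8, 11), (9, 8), (9, 9), (11, 4), (11, 13), (16, 0)}; affine count = 15; |E(F_17)| = 16.

Discriminant check: Δ ∝ 4a³ + 27b² = 4·15³ + 27·16² = 4·3375 + 27·256 ≡ 12 (mod 17). Nonzero ⇒ E is nonsingular.
For each x ∈ F_17, compute rhs = x³ + 15·x + 16 mod 17, then count y ∈ F_17 with y² ≡ rhs.
  x = 0: rhs = 16, matching y values: 4, 13 (2 points).
  x = 1: rhs = 15, matching y values: 7, 10 (2 points).
  x = 2: rhs = 3, matching y values: none (0 points).
  x = 3: rhs = 3, matching y values: none (0 points).
  x = 4: rhs = 4, matching y values: 2, 15 (2 points).
  x = 5: rhs = 12, matching y values: none (0 points).
  x = 6: rhs = 16, matching y values: 4, 13 (2 points).
  x = 7: rhs = 5, matching y values: none (0 points).
  x = 8: rhs = 2, matching y values: 6, 11 (2 points).
  x = 9: rhs = 13, matching y values: 8, 9 (2 points).
  x = 10: rhs = 10, matching y values: none (0 points).
  x = 11: rhs = 16, matching y values: 4, 13 (2 points).
  x = 12: rhs = 3, matching y values: none (0 points).
  x = 13: rhs = 11, matching y values: none (0 points).
  x = 14: rhs = 12, matching y values: none (0 points).
  x = 15: rhs = 12, matching y values: none (0 points).
  x = 16: rhs = 0, matching y values: 0 (1 points).
Total affine count: 15.
Full point count |E(F_17)| = 15 + 1 = 16.
Hasse bound: |16 − (17+1)| = |-2| = 2 ≤ 2√17 ≈ 8.2462 ✓.


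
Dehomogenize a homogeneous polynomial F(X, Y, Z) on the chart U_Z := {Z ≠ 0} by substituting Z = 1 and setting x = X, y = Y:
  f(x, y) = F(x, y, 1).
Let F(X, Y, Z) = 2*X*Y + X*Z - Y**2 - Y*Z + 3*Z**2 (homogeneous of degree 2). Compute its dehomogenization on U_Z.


f(x, y) = 2*x*y + x - y**2 - y + 3

On U_Z we set Z = 1. Each monomial c·X^i·Y^j·Z^k in F becomes c·x^i·y^j·1^k = c·x^i·y^j.
Substituting Z = 1: F(X, Y, 1) = 2*x*y + x - y**2 - y + 3.
Note: deg(f) ≤ deg(F) = 2; strict inequality happens when F is divisible by Z (lost terms).


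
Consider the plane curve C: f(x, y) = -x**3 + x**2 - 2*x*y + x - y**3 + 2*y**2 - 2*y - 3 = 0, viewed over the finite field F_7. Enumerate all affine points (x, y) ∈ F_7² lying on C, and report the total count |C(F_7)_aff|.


Affine F_7-points: {(0, 2), (3, 5), (3, 6), (4, 1), (4, 4), (5, 0), (6, 5)}; count = 7.

For each of the 49 pairs (x, y) ∈ F_7², evaluate f(x, y) mod 7. Record the zeros.
  x = 0: [0↦4, 1↦3, 2↦0, 3↦3, 4↦6, 5↦3, 6↦2]  zeros at y ∈ {2}
  x = 1: [0↦5, 1↦2, 2↦4, 3↦5, 4↦6, 5↦1, 6↦5]  zeros at y ∈ ∅
  x = 2: [0↦2, 1↦4, 2↦4, 3↦3, 4↦2, 5↦2, 6↦4]  zeros at y ∈ ∅
  x = 3: [0↦3, 1↦3, 2↦1, 3↦5, 4↦2, 5↦0, 6↦0]  zeros at y ∈ {5, 6}
  x = 4: [0↦2, 1↦0, 2↦3, 3↦5, 4↦0, 5↦3, 6↦1]  zeros at y ∈ {1, 4}
  x = 5: [0↦0, 1↦3, 2↦4, 3↦4, 4↦4, 5↦5, 6↦1]  zeros at y ∈ {0}
  x = 6: [0↦5, 1↦6, 2↦5, 3↦3, 4↦1, 5↦0, 6↦1]  zeros at y ∈ {5}
Collecting zeros: affine points = {(0, 2), (3, 5), (3, 6), (4, 1), (4, 4), (5, 0), (6, 5)}.
Total count |C(F_7)_aff| = 7.


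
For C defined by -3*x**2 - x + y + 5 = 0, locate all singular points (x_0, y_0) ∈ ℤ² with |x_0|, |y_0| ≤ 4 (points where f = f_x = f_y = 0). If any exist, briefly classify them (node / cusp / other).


No singular points in the scanned grid; C is smooth there.

Compute partial derivatives:
  f_x = -6*x - 1.
  f_y = 1.
f_y = 1 is a nonzero constant, so f_y never vanishes: no point (x, y) can satisfy f = f_x = f_y = 0. In particular no (x, y) ∈ {−4, ..., 4}² is singular; the curve is smooth.
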